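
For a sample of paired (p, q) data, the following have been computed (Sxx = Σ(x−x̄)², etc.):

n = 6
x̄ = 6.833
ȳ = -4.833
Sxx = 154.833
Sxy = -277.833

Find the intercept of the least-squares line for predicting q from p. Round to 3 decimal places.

b = Sxy/Sxx = -277.833/154.833 = -1.794404
a = ȳ − b·x̄ = -4.833 − (-1.794404)·6.833 = 7.428165

7.428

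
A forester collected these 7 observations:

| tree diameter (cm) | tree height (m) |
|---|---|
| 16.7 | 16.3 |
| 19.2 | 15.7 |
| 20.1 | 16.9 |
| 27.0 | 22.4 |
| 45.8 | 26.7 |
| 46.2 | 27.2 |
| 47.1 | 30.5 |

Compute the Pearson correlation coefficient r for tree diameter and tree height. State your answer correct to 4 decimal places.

n = 7, Σx = 222.1, Σy = 155.7, Σxy = 5434.19, Σx² = 8231.03, Σy² = 3682.53
Sxx = Σx² − (Σx)²/n = 8231.03 − 7046.915714 = 1184.114286
Sxy = Σxy − (Σx)(Σy)/n = 5434.19 − 4940.138571 = 494.051429
Syy = Σy² − (Σy)²/n = 3682.53 − 3463.212857 = 219.317143
r = Sxy/√(Sxx·Syy) = 494.051429/√(259696.561959) = 494.051429/509.604319 = 0.969480

0.9695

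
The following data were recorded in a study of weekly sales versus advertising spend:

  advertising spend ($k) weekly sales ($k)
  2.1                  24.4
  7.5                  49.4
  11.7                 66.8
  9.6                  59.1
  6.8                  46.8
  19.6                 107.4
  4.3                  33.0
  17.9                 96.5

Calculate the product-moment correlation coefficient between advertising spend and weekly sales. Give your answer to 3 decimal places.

n = 8, Σx = 79.5, Σy = 483.4, Σxy = 6063.19, Σx² = 1059.01, Σy² = 35117.02
Sxx = Σx² − (Σx)²/n = 1059.01 − 790.03125 = 268.97875
Sxy = Σxy − (Σx)(Σy)/n = 6063.19 − 4803.7875 = 1259.4025
Syy = Σy² − (Σy)²/n = 35117.02 − 29209.445 = 5907.575
r = Sxy/√(Sxx·Syy) = 1259.4025/√(1589012.139031) = 1259.4025/1260.560248 = 0.999082

0.999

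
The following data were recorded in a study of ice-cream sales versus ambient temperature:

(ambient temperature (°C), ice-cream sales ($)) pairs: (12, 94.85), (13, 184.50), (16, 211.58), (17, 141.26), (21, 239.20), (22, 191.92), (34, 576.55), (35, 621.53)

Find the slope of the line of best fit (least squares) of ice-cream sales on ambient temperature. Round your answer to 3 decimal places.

21.524

n = 8, Σx = 170, Σy = 2261.39, Σxy = 59925.09, Σx² = 4164
Sxx = Σx² − (Σx)²/n = 4164 − 3612.5 = 551.5
Sxy = Σxy − (Σx)(Σy)/n = 59925.09 − 48054.5375 = 11870.5525
b = Sxy/Sxx = 11870.5525/551.5 = 21.524121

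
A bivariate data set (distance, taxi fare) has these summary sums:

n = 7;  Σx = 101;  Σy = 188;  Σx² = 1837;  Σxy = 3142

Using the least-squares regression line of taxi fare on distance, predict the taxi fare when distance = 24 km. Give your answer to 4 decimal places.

Sxx = Σx² − (Σx)²/n = 1837 − 1457.285714 = 379.714286
Sxy = Σxy − (Σx)(Σy)/n = 3142 − 2712.571429 = 429.428571
b = Sxy/Sxx = 429.428571/379.714286 = 1.130926
a = ȳ − b·x̄ = 26.857143 − 1.130926·14.428571 = 10.539503
ŷ(24) = a + b·24 = 10.539503 + 1.130926·24 = 37.681716

37.6817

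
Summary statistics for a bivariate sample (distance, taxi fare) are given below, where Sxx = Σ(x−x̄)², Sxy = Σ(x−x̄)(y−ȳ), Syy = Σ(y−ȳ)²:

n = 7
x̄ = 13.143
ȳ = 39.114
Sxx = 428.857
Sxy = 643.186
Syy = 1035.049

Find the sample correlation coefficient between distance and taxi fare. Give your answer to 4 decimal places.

r = Sxy/√(Sxx·Syy) = 643.186/√(443888.008993) = 643.186/666.249209 = 0.965384

0.9654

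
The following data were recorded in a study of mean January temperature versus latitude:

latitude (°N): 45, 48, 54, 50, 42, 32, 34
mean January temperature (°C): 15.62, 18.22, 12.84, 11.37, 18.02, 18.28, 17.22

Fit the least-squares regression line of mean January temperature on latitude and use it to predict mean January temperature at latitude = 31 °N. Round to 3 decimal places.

n = 7, Σx = 305, Σy = 111.57, Σxy = 4766.6, Σx² = 13689
Sxx = Σx² − (Σx)²/n = 13689 − 13289.285714 = 399.714286
Sxy = Σxy − (Σx)(Σy)/n = 4766.6 − 4861.264286 = -94.664286
b = Sxy/Sxx = -94.664286/399.714286 = -0.236830
a = ȳ − b·x̄ = 15.938571 − (-0.236830)·43.571429 = 26.257588
ŷ(31) = a + b·31 = 26.257588 + (-0.236830)·31 = 18.915861

18.916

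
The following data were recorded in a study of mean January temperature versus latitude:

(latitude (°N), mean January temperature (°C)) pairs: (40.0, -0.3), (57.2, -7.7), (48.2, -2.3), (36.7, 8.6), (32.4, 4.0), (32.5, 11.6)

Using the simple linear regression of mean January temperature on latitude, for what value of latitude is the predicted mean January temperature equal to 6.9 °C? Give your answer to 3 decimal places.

n = 6, Σx = 247, Σy = 13.9, Σxy = 258.92, Σx² = 10647.98
Sxx = Σx² − (Σx)²/n = 10647.98 − 10168.166667 = 479.813333
Sxy = Σxy − (Σx)(Σy)/n = 258.92 − 572.216667 = -313.296667
b = Sxy/Sxx = -313.296667/479.813333 = -0.652955
a = ȳ − b·x̄ = 2.316667 − (-0.652955)·41.166667 = 29.196661
Set a + b·x = 6.9: x = (6.9 − 29.196661) / (-0.652955) = 34.147299

34.147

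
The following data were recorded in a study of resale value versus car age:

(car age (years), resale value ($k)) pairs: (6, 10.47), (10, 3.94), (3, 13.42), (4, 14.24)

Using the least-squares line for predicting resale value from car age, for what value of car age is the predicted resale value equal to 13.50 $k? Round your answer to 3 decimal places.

3.731

n = 4, Σx = 23, Σy = 42.07, Σxy = 199.44, Σx² = 161
Sxx = Σx² − (Σx)²/n = 161 − 132.25 = 28.75
Sxy = Σxy − (Σx)(Σy)/n = 199.44 − 241.9025 = -42.4625
b = Sxy/Sxx = -42.4625/28.75 = -1.476957
a = ȳ − b·x̄ = 10.5175 − (-1.476957)·5.75 = 19.01
Set a + b·x = 13.50: x = (13.50 − 19.01) / (-1.476957) = 3.730645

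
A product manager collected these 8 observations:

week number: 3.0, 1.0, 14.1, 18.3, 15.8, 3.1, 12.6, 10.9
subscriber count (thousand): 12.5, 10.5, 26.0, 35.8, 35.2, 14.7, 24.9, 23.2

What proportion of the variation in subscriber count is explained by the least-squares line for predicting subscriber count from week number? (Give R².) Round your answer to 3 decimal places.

n = 8, Σx = 78.8, Σy = 182.8, Σxy = 2238.09, Σx² = 1080.52, Σy² = 4837.52
Sxx = Σx² − (Σx)²/n = 1080.52 − 776.18 = 304.34
Sxy = Σxy − (Σx)(Σy)/n = 2238.09 − 1800.58 = 437.51
Syy = Σy² − (Σy)²/n = 4837.52 − 4176.98 = 660.54
R² = Sxy²/(Sxx·Syy) = (437.51)²/(304.34·660.54) = 0.952177

0.952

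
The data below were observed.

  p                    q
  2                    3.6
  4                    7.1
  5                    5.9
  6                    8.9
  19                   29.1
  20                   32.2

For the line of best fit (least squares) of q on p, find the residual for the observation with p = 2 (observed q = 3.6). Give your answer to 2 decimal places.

0.74

n = 6, Σx = 56, Σy = 86.8, Σxy = 1315.4, Σx² = 842
Sxx = Σx² − (Σx)²/n = 842 − 522.666667 = 319.333333
Sxy = Σxy − (Σx)(Σy)/n = 1315.4 − 810.133333 = 505.266667
b = Sxy/Sxx = 505.266667/319.333333 = 1.582255
a = ȳ − b·x̄ = 14.466667 − 1.582255·9.333333 = -0.301044
ŷ(2) = -0.301044 + 1.582255·2 = 2.863466
residual = y − ŷ = 3.6 − 2.863466 = 0.736534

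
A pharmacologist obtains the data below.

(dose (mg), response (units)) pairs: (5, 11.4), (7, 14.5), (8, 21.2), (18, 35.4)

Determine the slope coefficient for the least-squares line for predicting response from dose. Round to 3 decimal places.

1.798

n = 4, Σx = 38, Σy = 82.5, Σxy = 965.3, Σx² = 462
Sxx = Σx² − (Σx)²/n = 462 − 361 = 101
Sxy = Σxy − (Σx)(Σy)/n = 965.3 − 783.75 = 181.55
b = Sxy/Sxx = 181.55/101 = 1.797525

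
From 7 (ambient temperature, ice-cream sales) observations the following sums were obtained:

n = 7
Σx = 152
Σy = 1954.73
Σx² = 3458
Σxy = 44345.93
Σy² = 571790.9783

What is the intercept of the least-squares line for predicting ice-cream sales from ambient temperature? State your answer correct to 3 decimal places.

Sxx = Σx² − (Σx)²/n = 3458 − 3300.571429 = 157.428571
Sxy = Σxy − (Σx)(Σy)/n = 44345.93 − 42445.565714 = 1900.364286
b = Sxy/Sxx = 1900.364286/157.428571 = 12.071279
a = ȳ − b·x̄ = 279.247143 − 12.071279·21.714286 = 17.127931

17.128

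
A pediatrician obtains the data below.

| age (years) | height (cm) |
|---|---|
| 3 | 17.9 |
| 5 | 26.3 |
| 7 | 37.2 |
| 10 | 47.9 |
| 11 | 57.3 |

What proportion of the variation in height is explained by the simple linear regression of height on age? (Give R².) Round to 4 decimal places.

n = 5, Σx = 36, Σy = 186.6, Σxy = 1554.9, Σx² = 304, Σy² = 7973.64
Sxx = Σx² − (Σx)²/n = 304 − 259.2 = 44.8
Sxy = Σxy − (Σx)(Σy)/n = 1554.9 − 1343.52 = 211.38
Syy = Σy² − (Σy)²/n = 7973.64 − 6963.912 = 1009.728
R² = Sxy²/(Sxx·Syy) = (211.38)²/(44.8·1009.728) = 0.987746

0.9877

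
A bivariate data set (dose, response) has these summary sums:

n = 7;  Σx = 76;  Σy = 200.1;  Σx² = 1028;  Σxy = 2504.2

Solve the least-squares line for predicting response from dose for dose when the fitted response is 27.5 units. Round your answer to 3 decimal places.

10.193

Sxx = Σx² − (Σx)²/n = 1028 − 825.142857 = 202.857143
Sxy = Σxy − (Σx)(Σy)/n = 2504.2 − 2172.514286 = 331.685714
b = Sxy/Sxx = 331.685714/202.857143 = 1.635070
a = ȳ − b·x̄ = 28.585714 − 1.635070·10.857143 = 10.833521
Set a + b·x = 27.5: x = (27.5 − 10.833521) / 1.635070 = 10.193126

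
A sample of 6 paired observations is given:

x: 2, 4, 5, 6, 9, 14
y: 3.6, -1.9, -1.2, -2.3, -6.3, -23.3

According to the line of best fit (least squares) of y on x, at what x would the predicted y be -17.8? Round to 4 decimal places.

n = 6, Σx = 40, Σy = -31.4, Σxy = -403.1, Σx² = 358
Sxx = Σx² − (Σx)²/n = 358 − 266.666667 = 91.333333
Sxy = Σxy − (Σx)(Σy)/n = -403.1 − (-209.333333) = -193.766667
b = Sxy/Sxx = -193.766667/91.333333 = -2.121533
a = ȳ − b·x̄ = -5.233333 − (-2.121533)·6.666667 = 8.910219
Set a + b·x = -17.8: x = (-17.8 − 8.910219) / (-2.121533) = 12.590057

12.5901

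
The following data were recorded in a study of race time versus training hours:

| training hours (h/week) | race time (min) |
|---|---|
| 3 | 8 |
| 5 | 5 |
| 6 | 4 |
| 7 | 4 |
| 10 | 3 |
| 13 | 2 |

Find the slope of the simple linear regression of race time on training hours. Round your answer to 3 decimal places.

n = 6, Σx = 44, Σy = 26, Σxy = 157, Σx² = 388
Sxx = Σx² − (Σx)²/n = 388 − 322.666667 = 65.333333
Sxy = Σxy − (Σx)(Σy)/n = 157 − 190.666667 = -33.666667
b = Sxy/Sxx = -33.666667/65.333333 = -0.515306

-0.515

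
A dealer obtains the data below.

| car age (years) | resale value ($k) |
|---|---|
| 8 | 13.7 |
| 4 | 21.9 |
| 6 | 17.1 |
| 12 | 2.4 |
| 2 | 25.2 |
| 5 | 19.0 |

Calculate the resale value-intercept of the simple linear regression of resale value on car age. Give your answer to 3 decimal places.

n = 6, Σx = 37, Σy = 99.3, Σxy = 474, Σx² = 289
Sxx = Σx² − (Σx)²/n = 289 − 228.166667 = 60.833333
Sxy = Σxy − (Σx)(Σy)/n = 474 − 612.35 = -138.35
b = Sxy/Sxx = -138.35/60.833333 = -2.274247
a = ȳ − b·x̄ = 16.55 − (-2.274247)·6.166667 = 30.574521

30.575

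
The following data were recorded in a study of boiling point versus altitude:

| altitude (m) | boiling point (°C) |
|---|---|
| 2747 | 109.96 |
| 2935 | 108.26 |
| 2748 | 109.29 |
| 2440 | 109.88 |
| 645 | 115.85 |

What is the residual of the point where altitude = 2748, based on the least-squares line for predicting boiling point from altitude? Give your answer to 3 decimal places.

0.035

n = 5, Σx = 11515, Σy = 553.24, Σxy = 1262962.59, Σx² = 30081363
Sxx = Σx² − (Σx)²/n = 30081363 − 26519045 = 3562318
Sxy = Σxy − (Σx)(Σy)/n = 1262962.59 − 1274111.72 = -11149.13
b = Sxy/Sxx = -11149.13/3562318 = -0.003130
a = ȳ − b·x̄ = 110.648 − (-0.003130)·2303 = 117.855792
ŷ(2748) = 117.855792 + (-0.003130)·2748 = 109.255266
residual = y − ŷ = 109.29 − 109.255266 = 0.034734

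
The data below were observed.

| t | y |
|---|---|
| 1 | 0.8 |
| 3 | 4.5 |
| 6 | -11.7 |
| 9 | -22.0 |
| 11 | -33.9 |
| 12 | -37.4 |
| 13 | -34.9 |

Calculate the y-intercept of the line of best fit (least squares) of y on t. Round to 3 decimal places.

n = 7, Σx = 55, Σy = -134.6, Σxy = -1529.3, Σx² = 561
Sxx = Σx² − (Σx)²/n = 561 − 432.142857 = 128.857143
Sxy = Σxy − (Σx)(Σy)/n = -1529.3 − (-1057.571429) = -471.728571
b = Sxy/Sxx = -471.728571/128.857143 = -3.660865
a = ȳ − b·x̄ = -19.228571 − (-3.660865)·7.857143 = 9.535366

9.535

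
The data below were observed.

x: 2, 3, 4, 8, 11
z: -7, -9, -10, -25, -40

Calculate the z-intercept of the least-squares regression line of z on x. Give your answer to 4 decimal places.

2.4965

n = 5, Σx = 28, Σy = -91, Σxy = -721, Σx² = 214
Sxx = Σx² − (Σx)²/n = 214 − 156.8 = 57.2
Sxy = Σxy − (Σx)(Σy)/n = -721 − (-509.6) = -211.4
b = Sxy/Sxx = -211.4/57.2 = -3.695804
a = ȳ − b·x̄ = -18.2 − (-3.695804)·5.6 = 2.496503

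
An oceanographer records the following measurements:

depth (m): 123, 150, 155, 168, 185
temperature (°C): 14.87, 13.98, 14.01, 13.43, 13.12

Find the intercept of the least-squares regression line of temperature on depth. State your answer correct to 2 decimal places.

n = 5, Σx = 781, Σy = 69.41, Σxy = 10781, Σx² = 124103
Sxx = Σx² − (Σx)²/n = 124103 − 121992.2 = 2110.8
Sxy = Σxy − (Σx)(Σy)/n = 10781 − 10841.842 = -60.842
b = Sxy/Sxx = -60.842/2110.8 = -0.028824
a = ȳ − b·x̄ = 13.882 − (-0.028824)·156.2 = 18.384331

18.38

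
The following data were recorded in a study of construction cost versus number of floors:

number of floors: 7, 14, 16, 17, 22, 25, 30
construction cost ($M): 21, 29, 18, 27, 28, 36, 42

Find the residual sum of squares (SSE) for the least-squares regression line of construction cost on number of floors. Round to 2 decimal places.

122.87

n = 7, Σx = 131, Σy = 201, Σxy = 4076, Σx² = 2799, Σy² = 6179
Sxx = Σx² − (Σx)²/n = 2799 − 2451.571429 = 347.428571
Sxy = Σxy − (Σx)(Σy)/n = 4076 − 3761.571429 = 314.428571
Syy = Σy² − (Σy)²/n = 6179 − 5771.571429 = 407.428571
b = Sxy/Sxx = 314.428571/347.428571 = 0.905016
SSE = Syy − b·Sxy = 407.428571 − 0.905016·314.428571 = 122.865543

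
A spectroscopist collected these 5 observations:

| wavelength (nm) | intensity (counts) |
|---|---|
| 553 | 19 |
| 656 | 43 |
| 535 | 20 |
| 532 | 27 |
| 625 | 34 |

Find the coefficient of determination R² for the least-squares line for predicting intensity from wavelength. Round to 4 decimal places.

n = 5, Σx = 2901, Σy = 143, Σxy = 85029, Σx² = 1696019, Σy² = 4495
Sxx = Σx² − (Σx)²/n = 1696019 − 1683160.2 = 12858.8
Sxy = Σxy − (Σx)(Σy)/n = 85029 − 82968.6 = 2060.4
Syy = Σy² − (Σy)²/n = 4495 − 4089.8 = 405.2
R² = Sxy²/(Sxx·Syy) = (2060.4)²/(12858.8·405.2) = 0.814767

0.8148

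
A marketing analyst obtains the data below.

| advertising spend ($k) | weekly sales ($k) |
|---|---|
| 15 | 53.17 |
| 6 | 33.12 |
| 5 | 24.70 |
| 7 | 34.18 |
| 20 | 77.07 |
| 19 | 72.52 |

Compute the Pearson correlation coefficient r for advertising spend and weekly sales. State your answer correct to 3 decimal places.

0.989

n = 6, Σx = 72, Σy = 294.76, Σxy = 4278.31, Σx² = 1096, Σy² = 16901.281
Sxx = Σx² − (Σx)²/n = 1096 − 864 = 232
Sxy = Σxy − (Σx)(Σy)/n = 4278.31 − 3537.12 = 741.19
Syy = Σy² − (Σy)²/n = 16901.281 − 14480.576267 = 2420.704733
r = Sxy/√(Sxx·Syy) = 741.19/√(561603.498133) = 741.19/749.402094 = 0.989042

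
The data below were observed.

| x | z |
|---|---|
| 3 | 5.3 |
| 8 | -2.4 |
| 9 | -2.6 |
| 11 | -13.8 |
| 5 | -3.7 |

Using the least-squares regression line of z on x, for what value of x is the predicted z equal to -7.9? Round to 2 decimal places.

n = 5, Σx = 36, Σy = -17.2, Σxy = -197, Σx² = 300
Sxx = Σx² − (Σx)²/n = 300 − 259.2 = 40.8
Sxy = Σxy − (Σx)(Σy)/n = -197 − (-123.84) = -73.16
b = Sxy/Sxx = -73.16/40.8 = -1.793137
a = ȳ − b·x̄ = -3.44 − (-1.793137)·7.2 = 9.470588
Set a + b·x = -7.9: x = (-7.9 − 9.470588) / (-1.793137) = 9.687261

9.69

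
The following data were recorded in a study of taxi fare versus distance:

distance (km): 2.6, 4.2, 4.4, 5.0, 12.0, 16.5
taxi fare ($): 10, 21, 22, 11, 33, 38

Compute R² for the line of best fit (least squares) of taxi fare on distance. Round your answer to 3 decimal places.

n = 6, Σx = 44.7, Σy = 135, Σxy = 1289, Σx² = 485.01, Σy² = 3679
Sxx = Σx² − (Σx)²/n = 485.01 − 333.015 = 151.995
Sxy = Σxy − (Σx)(Σy)/n = 1289 − 1005.75 = 283.25
Syy = Σy² − (Σy)²/n = 3679 − 3037.5 = 641.5
R² = Sxy²/(Sxx·Syy) = (283.25)²/(151.995·641.5) = 0.822837

0.823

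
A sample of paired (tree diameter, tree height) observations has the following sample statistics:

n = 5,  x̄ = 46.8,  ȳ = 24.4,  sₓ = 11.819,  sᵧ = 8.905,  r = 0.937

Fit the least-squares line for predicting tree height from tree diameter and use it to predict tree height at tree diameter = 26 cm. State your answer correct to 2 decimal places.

9.72

b = r · sᵧ/sₓ = 0.937 · 8.905/11.819 = 0.705981
a = ȳ − b·x̄ = 24.4 − 0.705981·46.8 = -8.639893
ŷ(26) = a + b·26 = -8.639893 + 0.705981·26 = 9.715603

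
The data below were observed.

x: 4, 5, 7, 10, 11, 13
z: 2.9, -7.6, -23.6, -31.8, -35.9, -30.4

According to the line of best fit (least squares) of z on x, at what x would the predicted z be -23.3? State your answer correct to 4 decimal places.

8.9075

n = 6, Σx = 50, Σy = -126.4, Σxy = -1299.7, Σx² = 480
Sxx = Σx² − (Σx)²/n = 480 − 416.666667 = 63.333333
Sxy = Σxy − (Σx)(Σy)/n = -1299.7 − (-1053.333333) = -246.366667
b = Sxy/Sxx = -246.366667/63.333333 = -3.89
a = ȳ − b·x̄ = -21.066667 − (-3.89)·8.333333 = 11.35
Set a + b·x = -23.3: x = (-23.3 − 11.35) / (-3.89) = 8.907455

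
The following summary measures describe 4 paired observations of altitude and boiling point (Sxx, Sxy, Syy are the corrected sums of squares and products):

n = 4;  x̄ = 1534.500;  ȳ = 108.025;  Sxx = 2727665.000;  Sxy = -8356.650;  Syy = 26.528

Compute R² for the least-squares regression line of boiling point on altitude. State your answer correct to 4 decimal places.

R² = Sxy²/(Sxx·Syy) = (-8356.65)²/(2727665·26.528) = 0.965092

0.9651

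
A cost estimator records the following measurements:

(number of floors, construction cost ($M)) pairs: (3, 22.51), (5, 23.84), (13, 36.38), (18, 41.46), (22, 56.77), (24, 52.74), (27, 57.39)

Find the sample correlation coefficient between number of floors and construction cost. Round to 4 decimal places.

n = 7, Σx = 112, Σy = 291.09, Σxy = 5470.18, Σx² = 2316, Σy² = 13415.4343
Sxx = Σx² − (Σx)²/n = 2316 − 1792 = 524
Sxy = Σxy − (Σx)(Σy)/n = 5470.18 − 4657.44 = 812.74
Syy = Σy² − (Σy)²/n = 13415.4343 − 12104.769729 = 1310.664571
r = Sxy/√(Sxx·Syy) = 812.74/√(686788.235429) = 812.74/828.726876 = 0.980709

0.9807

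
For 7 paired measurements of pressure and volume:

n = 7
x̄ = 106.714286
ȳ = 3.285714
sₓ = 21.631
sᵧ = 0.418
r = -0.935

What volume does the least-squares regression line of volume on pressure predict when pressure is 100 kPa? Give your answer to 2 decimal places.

b = r · sᵧ/sₓ = -0.935 · 0.418/21.631 = -0.018068
a = ȳ − b·x̄ = 3.285714 − (-0.018068)·106.714286 = 5.213833
ŷ(100) = a + b·100 = 5.213833 + (-0.018068)·100 = 3.407028

3.41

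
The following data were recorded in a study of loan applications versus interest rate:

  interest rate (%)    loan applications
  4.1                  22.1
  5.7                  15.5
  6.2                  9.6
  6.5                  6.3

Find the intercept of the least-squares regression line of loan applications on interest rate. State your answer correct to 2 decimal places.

n = 4, Σx = 22.5, Σy = 53.5, Σxy = 279.43, Σx² = 129.99
Sxx = Σx² − (Σx)²/n = 129.99 − 126.5625 = 3.4275
Sxy = Σxy − (Σx)(Σy)/n = 279.43 − 300.9375 = -21.5075
b = Sxy/Sxx = -21.5075/3.4275 = -6.274982
a = ȳ − b·x̄ = 13.375 − (-6.274982)·5.625 = 48.671772

48.67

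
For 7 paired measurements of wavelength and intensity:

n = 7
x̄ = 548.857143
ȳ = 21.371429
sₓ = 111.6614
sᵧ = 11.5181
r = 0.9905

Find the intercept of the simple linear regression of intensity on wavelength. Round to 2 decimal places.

b = r · sᵧ/sₓ = 0.9905 · 11.5181/111.6614 = 0.102172
a = ȳ − b·x̄ = 21.371429 − 0.102172·548.857143 = -34.706450

-34.71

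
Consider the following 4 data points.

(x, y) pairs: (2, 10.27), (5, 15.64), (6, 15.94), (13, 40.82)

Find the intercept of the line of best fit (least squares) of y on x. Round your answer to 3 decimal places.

n = 4, Σx = 26, Σy = 82.67, Σxy = 725.04, Σx² = 234
Sxx = Σx² − (Σx)²/n = 234 − 169 = 65
Sxy = Σxy − (Σx)(Σy)/n = 725.04 − 537.355 = 187.685
b = Sxy/Sxx = 187.685/65 = 2.887462
a = ȳ − b·x̄ = 20.6675 − 2.887462·6.5 = 1.899

1.899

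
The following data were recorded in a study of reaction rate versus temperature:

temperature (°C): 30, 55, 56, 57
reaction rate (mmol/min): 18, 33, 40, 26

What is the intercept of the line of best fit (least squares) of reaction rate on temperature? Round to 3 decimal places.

1.485

n = 4, Σx = 198, Σy = 117, Σxy = 6077, Σx² = 10310
Sxx = Σx² − (Σx)²/n = 10310 − 9801 = 509
Sxy = Σxy − (Σx)(Σy)/n = 6077 − 5791.5 = 285.5
b = Sxy/Sxx = 285.5/509 = 0.560904
a = ȳ − b·x̄ = 29.25 − 0.560904·49.5 = 1.485265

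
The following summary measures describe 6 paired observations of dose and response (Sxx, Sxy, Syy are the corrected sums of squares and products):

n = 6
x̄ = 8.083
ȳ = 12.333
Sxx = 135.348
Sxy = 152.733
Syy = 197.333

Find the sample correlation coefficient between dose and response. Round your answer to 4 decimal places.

r = Sxy/√(Sxx·Syy) = 152.733/√(26708.626884) = 152.733/163.427742 = 0.934560

0.9346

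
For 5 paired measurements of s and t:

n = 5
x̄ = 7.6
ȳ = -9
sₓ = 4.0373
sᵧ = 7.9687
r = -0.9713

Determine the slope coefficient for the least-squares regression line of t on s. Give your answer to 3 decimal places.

b = r · sᵧ/sₓ = -0.9713 · 7.9687/4.0373 = -1.917122

-1.917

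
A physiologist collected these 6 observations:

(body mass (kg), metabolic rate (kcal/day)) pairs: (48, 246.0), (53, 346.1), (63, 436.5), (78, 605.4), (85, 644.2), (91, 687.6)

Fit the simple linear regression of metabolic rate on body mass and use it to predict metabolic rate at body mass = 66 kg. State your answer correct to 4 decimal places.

457.4682

n = 6, Σx = 418, Σy = 2965.8, Σxy = 222200.6, Σx² = 30672
Sxx = Σx² − (Σx)²/n = 30672 − 29120.666667 = 1551.333333
Sxy = Σxy − (Σx)(Σy)/n = 222200.6 − 206617.4 = 15583.2
b = Sxy/Sxx = 15583.2/1551.333333 = 10.045037
a = ȳ − b·x̄ = 494.3 − 10.045037·69.666667 = -205.504211
ŷ(66) = a + b·66 = -205.504211 + 10.045037·66 = 457.468199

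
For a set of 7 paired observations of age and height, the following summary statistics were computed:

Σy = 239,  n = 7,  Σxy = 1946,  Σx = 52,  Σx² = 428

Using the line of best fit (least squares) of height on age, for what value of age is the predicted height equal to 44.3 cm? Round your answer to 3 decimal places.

9.913

Sxx = Σx² − (Σx)²/n = 428 − 386.285714 = 41.714286
Sxy = Σxy − (Σx)(Σy)/n = 1946 − 1775.428571 = 170.571429
b = Sxy/Sxx = 170.571429/41.714286 = 4.089041
a = ȳ − b·x̄ = 34.142857 − 4.089041·7.428571 = 3.767123
Set a + b·x = 44.3: x = (44.3 − 3.767123) / 4.089041 = 9.912563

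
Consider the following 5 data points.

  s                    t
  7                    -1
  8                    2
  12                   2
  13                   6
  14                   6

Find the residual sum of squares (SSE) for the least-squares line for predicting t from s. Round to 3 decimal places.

7.933

n = 5, Σx = 54, Σy = 15, Σxy = 195, Σx² = 622, Σy² = 81
Sxx = Σx² − (Σx)²/n = 622 − 583.2 = 38.8
Sxy = Σxy − (Σx)(Σy)/n = 195 − 162 = 33
Syy = Σy² − (Σy)²/n = 81 − 45 = 36
b = Sxy/Sxx = 33/38.8 = 0.850515
SSE = Syy − b·Sxy = 36 − 0.850515·33 = 7.932990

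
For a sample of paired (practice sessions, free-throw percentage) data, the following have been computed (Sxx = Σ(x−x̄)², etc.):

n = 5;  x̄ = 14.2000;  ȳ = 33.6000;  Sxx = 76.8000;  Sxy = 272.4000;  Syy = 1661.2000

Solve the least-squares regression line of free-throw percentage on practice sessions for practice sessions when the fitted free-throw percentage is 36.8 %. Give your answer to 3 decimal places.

15.102

b = Sxy/Sxx = 272.4/76.8 = 3.546875
a = ȳ − b·x̄ = 33.6 − 3.546875·14.2 = -16.765625
Set a + b·x = 36.8: x = (36.8 − (-16.765625)) / 3.546875 = 15.102203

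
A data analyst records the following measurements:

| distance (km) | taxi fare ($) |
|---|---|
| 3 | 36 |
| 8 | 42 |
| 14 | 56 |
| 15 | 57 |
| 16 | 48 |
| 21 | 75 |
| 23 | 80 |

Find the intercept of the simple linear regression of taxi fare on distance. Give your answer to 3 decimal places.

25.039

n = 7, Σx = 100, Σy = 394, Σxy = 6266, Σx² = 1720
Sxx = Σx² − (Σx)²/n = 1720 − 1428.571429 = 291.428571
Sxy = Σxy − (Σx)(Σy)/n = 6266 − 5628.571429 = 637.428571
b = Sxy/Sxx = 637.428571/291.428571 = 2.187255
a = ȳ − b·x̄ = 56.285714 − 2.187255·14.285714 = 25.039216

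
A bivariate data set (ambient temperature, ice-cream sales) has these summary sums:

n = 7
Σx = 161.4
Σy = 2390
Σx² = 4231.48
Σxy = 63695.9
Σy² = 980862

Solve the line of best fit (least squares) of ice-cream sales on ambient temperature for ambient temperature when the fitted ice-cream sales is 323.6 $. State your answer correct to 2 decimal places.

22.00

Sxx = Σx² − (Σx)²/n = 4231.48 − 3721.422857 = 510.057143
Sxy = Σxy − (Σx)(Σy)/n = 63695.9 − 55106.571429 = 8589.328571
b = Sxy/Sxx = 8589.328571/510.057143 = 16.839934
a = ȳ − b·x̄ = 341.428571 − 16.839934·23.057143 = -46.852190
Set a + b·x = 323.6: x = (323.6 − (-46.852190)) / 16.839934 = 21.998435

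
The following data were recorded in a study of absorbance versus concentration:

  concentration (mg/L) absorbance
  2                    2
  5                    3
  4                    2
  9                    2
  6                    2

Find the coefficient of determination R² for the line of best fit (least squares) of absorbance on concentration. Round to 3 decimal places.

n = 5, Σx = 26, Σy = 11, Σxy = 57, Σx² = 162, Σy² = 25
Sxx = Σx² − (Σx)²/n = 162 − 135.2 = 26.8
Sxy = Σxy − (Σx)(Σy)/n = 57 − 57.2 = -0.2
Syy = Σy² − (Σy)²/n = 25 − 24.2 = 0.8
R² = Sxy²/(Sxx·Syy) = (-0.2)²/(26.8·0.8) = 0.001866

0.002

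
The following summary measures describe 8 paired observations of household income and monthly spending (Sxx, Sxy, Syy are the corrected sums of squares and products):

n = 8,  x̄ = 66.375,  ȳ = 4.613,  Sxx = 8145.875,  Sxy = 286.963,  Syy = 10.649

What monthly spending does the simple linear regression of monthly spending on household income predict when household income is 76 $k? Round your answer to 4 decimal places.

b = Sxy/Sxx = 286.963/8145.875 = 0.035228
a = ȳ − b·x̄ = 4.613 − 0.035228·66.375 = 2.274741
ŷ(76) = a + b·76 = 2.274741 + 0.035228·76 = 4.952070

4.9521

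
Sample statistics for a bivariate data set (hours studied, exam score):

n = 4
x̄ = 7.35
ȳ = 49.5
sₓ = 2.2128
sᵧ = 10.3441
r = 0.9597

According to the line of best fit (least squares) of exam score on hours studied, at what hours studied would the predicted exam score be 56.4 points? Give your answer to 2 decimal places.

b = r · sᵧ/sₓ = 0.9597 · 10.3441/2.2128 = 4.486277
a = ȳ − b·x̄ = 49.5 − 4.486277·7.35 = 16.525867
Set a + b·x = 56.4: x = (56.4 − 16.525867) / 4.486277 = 8.888024

8.89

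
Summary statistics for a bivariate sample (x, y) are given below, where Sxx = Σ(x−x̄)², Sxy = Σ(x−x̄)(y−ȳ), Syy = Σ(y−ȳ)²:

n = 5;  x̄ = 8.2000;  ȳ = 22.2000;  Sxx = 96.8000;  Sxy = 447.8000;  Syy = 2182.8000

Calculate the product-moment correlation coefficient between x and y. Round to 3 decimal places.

0.974

r = Sxy/√(Sxx·Syy) = 447.8/√(211295.04) = 447.8/459.668402 = 0.974181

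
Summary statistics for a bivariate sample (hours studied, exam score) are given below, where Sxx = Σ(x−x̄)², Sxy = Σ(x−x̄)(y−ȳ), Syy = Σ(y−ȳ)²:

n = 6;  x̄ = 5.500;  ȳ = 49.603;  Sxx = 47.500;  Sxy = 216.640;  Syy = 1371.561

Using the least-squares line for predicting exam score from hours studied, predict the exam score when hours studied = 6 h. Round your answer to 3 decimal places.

b = Sxy/Sxx = 216.64/47.5 = 4.560842
a = ȳ − b·x̄ = 49.603 − 4.560842·5.5 = 24.518368
ŷ(6) = a + b·6 = 24.518368 + 4.560842·6 = 51.883421

51.883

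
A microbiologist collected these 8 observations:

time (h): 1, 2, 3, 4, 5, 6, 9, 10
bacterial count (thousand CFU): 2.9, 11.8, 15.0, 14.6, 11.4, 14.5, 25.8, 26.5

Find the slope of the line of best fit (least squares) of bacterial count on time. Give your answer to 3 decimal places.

2.203

n = 8, Σx = 40, Σy = 122.5, Σxy = 771.1, Σx² = 272
Sxx = Σx² − (Σx)²/n = 272 − 200 = 72
Sxy = Σxy − (Σx)(Σy)/n = 771.1 − 612.5 = 158.6
b = Sxy/Sxx = 158.6/72 = 2.202778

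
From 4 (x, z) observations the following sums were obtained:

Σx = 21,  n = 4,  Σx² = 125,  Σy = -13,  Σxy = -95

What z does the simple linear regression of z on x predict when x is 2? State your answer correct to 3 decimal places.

Sxx = Σx² − (Σx)²/n = 125 − 110.25 = 14.75
Sxy = Σxy − (Σx)(Σy)/n = -95 − (-68.25) = -26.75
b = Sxy/Sxx = -26.75/14.75 = -1.813559
a = ȳ − b·x̄ = -3.25 − (-1.813559)·5.25 = 6.271186
ŷ(2) = a + b·2 = 6.271186 + (-1.813559)·2 = 2.644068

2.644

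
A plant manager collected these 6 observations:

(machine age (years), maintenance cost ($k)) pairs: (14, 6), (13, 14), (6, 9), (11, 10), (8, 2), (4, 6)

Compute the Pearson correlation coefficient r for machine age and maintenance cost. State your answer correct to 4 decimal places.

0.3819

n = 6, Σx = 56, Σy = 47, Σxy = 470, Σx² = 602, Σy² = 453
Sxx = Σx² − (Σx)²/n = 602 − 522.666667 = 79.333333
Sxy = Σxy − (Σx)(Σy)/n = 470 − 438.666667 = 31.333333
Syy = Σy² − (Σy)²/n = 453 − 368.166667 = 84.833333
r = Sxy/√(Sxx·Syy) = 31.333333/√(6730.111111) = 31.333333/82.037254 = 0.381940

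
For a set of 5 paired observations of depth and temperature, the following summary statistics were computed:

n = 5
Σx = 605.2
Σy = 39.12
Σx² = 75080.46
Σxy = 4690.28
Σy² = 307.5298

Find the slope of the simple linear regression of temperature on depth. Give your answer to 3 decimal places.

Sxx = Σx² − (Σx)²/n = 75080.46 − 73253.408 = 1827.052
Sxy = Σxy − (Σx)(Σy)/n = 4690.28 − 4735.0848 = -44.8048
b = Sxy/Sxx = -44.8048/1827.052 = -0.024523

-0.025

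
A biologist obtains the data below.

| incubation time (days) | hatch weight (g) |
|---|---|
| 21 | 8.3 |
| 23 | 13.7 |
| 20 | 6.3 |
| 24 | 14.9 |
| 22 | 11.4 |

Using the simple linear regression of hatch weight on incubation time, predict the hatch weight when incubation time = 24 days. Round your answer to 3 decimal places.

n = 5, Σx = 110, Σy = 54.6, Σxy = 1223.8, Σx² = 2430
Sxx = Σx² − (Σx)²/n = 2430 − 2420 = 10
Sxy = Σxy − (Σx)(Σy)/n = 1223.8 − 1201.2 = 22.6
b = Sxy/Sxx = 22.6/10 = 2.26
a = ȳ − b·x̄ = 10.92 − 2.26·22 = -38.8
ŷ(24) = a + b·24 = -38.8 + 2.26·24 = 15.44

15.440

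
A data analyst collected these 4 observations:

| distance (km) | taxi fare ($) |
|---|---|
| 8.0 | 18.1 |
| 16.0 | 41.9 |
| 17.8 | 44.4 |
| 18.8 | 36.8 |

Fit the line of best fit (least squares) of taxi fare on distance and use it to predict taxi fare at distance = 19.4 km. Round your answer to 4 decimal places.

n = 4, Σx = 60.6, Σy = 141.2, Σxy = 2297.36, Σx² = 990.28
Sxx = Σx² − (Σx)²/n = 990.28 − 918.09 = 72.19
Sxy = Σxy − (Σx)(Σy)/n = 2297.36 − 2139.18 = 158.18
b = Sxy/Sxx = 158.18/72.19 = 2.191162
a = ȳ − b·x̄ = 35.3 − 2.191162·15.15 = 2.103893
ŷ(19.4) = a + b·19.4 = 2.103893 + 2.191162·19.4 = 44.612439

44.6124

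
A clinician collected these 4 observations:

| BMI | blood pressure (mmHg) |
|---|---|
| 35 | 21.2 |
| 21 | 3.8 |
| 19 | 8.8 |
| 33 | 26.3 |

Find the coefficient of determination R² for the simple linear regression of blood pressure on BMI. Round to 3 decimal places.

0.831

n = 4, Σx = 108, Σy = 60.1, Σxy = 1856.9, Σx² = 3116, Σy² = 1233.01
Sxx = Σx² − (Σx)²/n = 3116 − 2916 = 200
Sxy = Σxy − (Σx)(Σy)/n = 1856.9 − 1622.7 = 234.2
Syy = Σy² − (Σy)²/n = 1233.01 − 903.0025 = 330.0075
R² = Sxy²/(Sxx·Syy) = (234.2)²/(200·330.0075) = 0.831036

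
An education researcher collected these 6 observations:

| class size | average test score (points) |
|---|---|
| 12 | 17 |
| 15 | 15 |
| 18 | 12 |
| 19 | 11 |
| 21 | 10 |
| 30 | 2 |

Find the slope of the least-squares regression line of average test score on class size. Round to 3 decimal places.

n = 6, Σx = 115, Σy = 67, Σxy = 1124, Σx² = 2395
Sxx = Σx² − (Σx)²/n = 2395 − 2204.166667 = 190.833333
Sxy = Σxy − (Σx)(Σy)/n = 1124 − 1284.166667 = -160.166667
b = Sxy/Sxx = -160.166667/190.833333 = -0.839301

-0.839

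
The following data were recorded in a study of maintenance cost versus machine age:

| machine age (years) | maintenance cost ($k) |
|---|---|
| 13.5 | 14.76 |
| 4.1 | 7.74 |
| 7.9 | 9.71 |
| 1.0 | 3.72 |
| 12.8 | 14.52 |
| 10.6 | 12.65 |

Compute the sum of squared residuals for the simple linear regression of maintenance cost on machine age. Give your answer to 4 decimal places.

n = 6, Σx = 49.9, Σy = 63.1, Σxy = 631.369, Σx² = 538.67, Σy² = 756.7406
Sxx = Σx² − (Σx)²/n = 538.67 − 415.001667 = 123.668333
Sxy = Σxy − (Σx)(Σy)/n = 631.369 − 524.781667 = 106.587333
Syy = Σy² − (Σy)²/n = 756.7406 − 663.601667 = 93.138933
b = Sxy/Sxx = 106.587333/123.668333 = 0.861881
SSE = Syy − b·Sxy = 93.138933 − 0.861881·106.587333 = 1.273382

1.2734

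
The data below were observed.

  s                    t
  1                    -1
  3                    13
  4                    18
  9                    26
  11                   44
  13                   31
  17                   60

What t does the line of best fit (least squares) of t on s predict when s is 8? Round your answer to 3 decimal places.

n = 7, Σx = 58, Σy = 191, Σxy = 2251, Σx² = 686
Sxx = Σx² − (Σx)²/n = 686 − 480.571429 = 205.428571
Sxy = Σxy − (Σx)(Σy)/n = 2251 − 1582.571429 = 668.428571
b = Sxy/Sxx = 668.428571/205.428571 = 3.253825
a = ȳ − b·x̄ = 27.285714 − 3.253825·8.285714 = 0.325452
ŷ(8) = a + b·8 = 0.325452 + 3.253825·8 = 26.356050

26.356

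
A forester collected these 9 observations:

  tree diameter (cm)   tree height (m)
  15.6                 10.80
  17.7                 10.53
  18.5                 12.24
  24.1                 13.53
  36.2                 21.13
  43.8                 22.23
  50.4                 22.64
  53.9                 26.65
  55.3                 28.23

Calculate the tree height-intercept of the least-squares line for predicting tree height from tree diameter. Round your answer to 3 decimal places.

4.070

n = 9, Σx = 315.5, Σy = 167.98, Σxy = 6784.564, Σx² = 13212.05
Sxx = Σx² − (Σx)²/n = 13212.05 − 11060.027778 = 2152.022222
Sxy = Σxy − (Σx)(Σy)/n = 6784.564 − 5888.632222 = 895.931778
b = Sxy/Sxx = 895.931778/2152.022222 = 0.416321
a = ȳ − b·x̄ = 18.664444 − 0.416321·35.055556 = 4.070085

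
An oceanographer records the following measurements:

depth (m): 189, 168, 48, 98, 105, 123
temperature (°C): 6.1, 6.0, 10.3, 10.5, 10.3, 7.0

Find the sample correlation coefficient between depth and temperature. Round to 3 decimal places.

-0.866

n = 6, Σx = 731, Σy = 50.2, Σxy = 5626.8, Σx² = 102007, Σy² = 444.64
Sxx = Σx² − (Σx)²/n = 102007 − 89060.166667 = 12946.833333
Sxy = Σxy − (Σx)(Σy)/n = 5626.8 − 6116.033333 = -489.233333
Syy = Σy² − (Σy)²/n = 444.64 − 420.006667 = 24.633333
r = Sxy/√(Sxx·Syy) = -489.233333/√(318923.661111) = -489.233333/564.733265 = -0.866309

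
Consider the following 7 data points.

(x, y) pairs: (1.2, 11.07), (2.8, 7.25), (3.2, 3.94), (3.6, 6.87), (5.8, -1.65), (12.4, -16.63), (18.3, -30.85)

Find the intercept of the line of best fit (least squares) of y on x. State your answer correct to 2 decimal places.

13.64

n = 7, Σx = 47.3, Σy = -20, Σxy = -709.413, Σx² = 554.77
Sxx = Σx² − (Σx)²/n = 554.77 − 319.612857 = 235.157143
Sxy = Σxy − (Σx)(Σy)/n = -709.413 − (-135.142857) = -574.270143
b = Sxy/Sxx = -574.270143/235.157143 = -2.442070
a = ȳ − b·x̄ = -2.857143 − (-2.442070)·6.757143 = 13.644271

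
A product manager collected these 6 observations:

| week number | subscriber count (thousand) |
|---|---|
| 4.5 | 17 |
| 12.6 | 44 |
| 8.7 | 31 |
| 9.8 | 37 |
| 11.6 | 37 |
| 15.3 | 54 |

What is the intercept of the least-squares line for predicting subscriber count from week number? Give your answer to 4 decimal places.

n = 6, Σx = 62.5, Σy = 220, Σxy = 2518.6, Σx² = 719.39
Sxx = Σx² − (Σx)²/n = 719.39 − 651.041667 = 68.348333
Sxy = Σxy − (Σx)(Σy)/n = 2518.6 − 2291.666667 = 226.933333
b = Sxy/Sxx = 226.933333/68.348333 = 3.320247
a = ȳ − b·x̄ = 36.666667 − 3.320247·10.416667 = 2.080763

2.0808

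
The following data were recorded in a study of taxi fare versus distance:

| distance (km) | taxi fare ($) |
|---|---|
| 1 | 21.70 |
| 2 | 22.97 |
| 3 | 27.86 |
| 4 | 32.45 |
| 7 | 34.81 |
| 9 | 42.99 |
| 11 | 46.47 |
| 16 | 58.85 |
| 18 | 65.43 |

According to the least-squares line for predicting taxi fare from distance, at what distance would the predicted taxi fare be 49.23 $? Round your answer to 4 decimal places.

n = 9, Σx = 71, Σy = 353.53, Σxy = 3542.11, Σx² = 861
Sxx = Σx² − (Σx)²/n = 861 − 560.111111 = 300.888889
Sxy = Σxy − (Σx)(Σy)/n = 3542.11 − 2788.958889 = 753.151111
b = Sxy/Sxx = 753.151111/300.888889 = 2.503087
a = ȳ − b·x̄ = 39.281111 − 2.503087·7.888889 = 19.534535
Set a + b·x = 49.23: x = (49.23 − 19.534535) / 2.503087 = 11.863536

11.8635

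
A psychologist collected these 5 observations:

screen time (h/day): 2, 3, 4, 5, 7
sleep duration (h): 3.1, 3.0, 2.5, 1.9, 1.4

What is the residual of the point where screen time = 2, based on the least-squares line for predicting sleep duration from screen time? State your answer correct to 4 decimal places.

-0.0946

n = 5, Σx = 21, Σy = 11.9, Σxy = 44.5, Σx² = 103
Sxx = Σx² − (Σx)²/n = 103 − 88.2 = 14.8
Sxy = Σxy − (Σx)(Σy)/n = 44.5 − 49.98 = -5.48
b = Sxy/Sxx = -5.48/14.8 = -0.370270
a = ȳ − b·x̄ = 2.38 − (-0.370270)·4.2 = 3.935135
ŷ(2) = 3.935135 + (-0.370270)·2 = 3.194595
residual = y − ŷ = 3.1 − 3.194595 = -0.094595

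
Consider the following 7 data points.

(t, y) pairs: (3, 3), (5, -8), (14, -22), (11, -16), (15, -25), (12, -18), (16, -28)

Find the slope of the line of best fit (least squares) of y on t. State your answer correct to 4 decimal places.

-2.0966

n = 7, Σx = 76, Σy = -114, Σxy = -1554, Σx² = 976
Sxx = Σx² − (Σx)²/n = 976 − 825.142857 = 150.857143
Sxy = Σxy − (Σx)(Σy)/n = -1554 − (-1237.714286) = -316.285714
b = Sxy/Sxx = -316.285714/150.857143 = -2.096591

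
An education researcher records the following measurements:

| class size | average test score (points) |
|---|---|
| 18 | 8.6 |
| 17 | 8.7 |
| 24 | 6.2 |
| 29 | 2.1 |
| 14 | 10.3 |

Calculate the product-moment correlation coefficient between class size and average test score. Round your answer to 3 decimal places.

n = 5, Σx = 102, Σy = 35.9, Σxy = 656.6, Σx² = 2226, Σy² = 298.59
Sxx = Σx² − (Σx)²/n = 2226 − 2080.8 = 145.2
Sxy = Σxy − (Σx)(Σy)/n = 656.6 − 732.36 = -75.76
Syy = Σy² − (Σy)²/n = 298.59 − 257.762 = 40.828
r = Sxy/√(Sxx·Syy) = -75.76/√(5928.2256) = -75.76/76.994971 = -0.983960

-0.984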